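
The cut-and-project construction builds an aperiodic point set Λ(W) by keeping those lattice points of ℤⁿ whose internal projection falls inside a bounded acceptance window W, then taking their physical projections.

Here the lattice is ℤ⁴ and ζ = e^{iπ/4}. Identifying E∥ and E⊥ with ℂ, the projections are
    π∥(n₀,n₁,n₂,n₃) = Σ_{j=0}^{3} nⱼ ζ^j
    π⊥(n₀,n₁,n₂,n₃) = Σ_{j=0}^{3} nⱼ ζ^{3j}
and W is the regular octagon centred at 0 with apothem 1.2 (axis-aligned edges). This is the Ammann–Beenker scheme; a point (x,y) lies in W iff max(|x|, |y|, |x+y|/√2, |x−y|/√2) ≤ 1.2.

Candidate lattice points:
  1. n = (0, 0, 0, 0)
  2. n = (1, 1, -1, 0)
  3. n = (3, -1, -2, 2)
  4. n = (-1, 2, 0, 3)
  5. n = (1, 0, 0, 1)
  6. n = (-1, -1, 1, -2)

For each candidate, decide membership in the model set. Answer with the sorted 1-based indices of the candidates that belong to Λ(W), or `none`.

1

π⊥(n) = n₀ + n₁ζ³ + n₂ζ⁶ + n₃ζ⁹ where ζ = e^{iπ/4}.
candidate 1: n = (0, 0, 0, 0) → π⊥ ≈ (+0.000000, +0.000000); max(|x|,|y|,|x±y|/√2) = 0.000000 ≤ 1.2 ⇒ ∈ W
candidate 2: n = (1, 1, -1, 0) → π⊥ ≈ (+0.292893, +1.707107); max(|x|,|y|,|x±y|/√2) = 1.707107 > 1.2 ⇒ ∉ W
candidate 3: n = (3, -1, -2, 2) → π⊥ ≈ (+5.121320, +2.707107); max(|x|,|y|,|x±y|/√2) = 5.535534 > 1.2 ⇒ ∉ W
candidate 4: n = (-1, 2, 0, 3) → π⊥ ≈ (-0.292893, +3.535534); max(|x|,|y|,|x±y|/√2) = 3.535534 > 1.2 ⇒ ∉ W
candidate 5: n = (1, 0, 0, 1) → π⊥ ≈ (+1.707107, +0.707107); max(|x|,|y|,|x±y|/√2) = 1.707107 > 1.2 ⇒ ∉ W
candidate 6: n = (-1, -1, 1, -2) → π⊥ ≈ (-1.707107, -3.121320); max(|x|,|y|,|x±y|/√2) = 3.414214 > 1.2 ⇒ ∉ W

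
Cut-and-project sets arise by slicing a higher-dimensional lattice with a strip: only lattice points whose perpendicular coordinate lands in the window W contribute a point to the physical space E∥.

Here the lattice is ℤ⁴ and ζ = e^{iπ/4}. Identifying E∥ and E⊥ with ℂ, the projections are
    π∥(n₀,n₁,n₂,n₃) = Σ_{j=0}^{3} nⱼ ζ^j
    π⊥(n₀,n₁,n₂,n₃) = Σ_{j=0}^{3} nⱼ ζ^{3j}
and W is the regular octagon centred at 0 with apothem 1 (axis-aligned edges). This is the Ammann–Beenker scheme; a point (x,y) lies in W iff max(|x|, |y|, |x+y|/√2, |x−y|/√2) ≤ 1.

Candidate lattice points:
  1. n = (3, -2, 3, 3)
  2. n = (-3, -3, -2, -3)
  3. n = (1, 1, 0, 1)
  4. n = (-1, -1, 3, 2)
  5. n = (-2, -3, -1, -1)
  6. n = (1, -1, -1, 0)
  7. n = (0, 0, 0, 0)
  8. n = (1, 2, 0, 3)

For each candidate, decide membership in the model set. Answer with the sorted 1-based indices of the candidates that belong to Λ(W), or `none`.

7

π⊥(n) = n₀ + n₁ζ³ + n₂ζ⁶ + n₃ζ⁹ where ζ = e^{iπ/4}.
candidate 1: n = (3, -2, 3, 3) → π⊥ ≈ (+6.5355, -2.2929); max(|x|,|y|,|x±y|/√2) = 6.5355 > 1 ⇒ ∉ W
candidate 2: n = (-3, -3, -2, -3) → π⊥ ≈ (-3.0000, -2.2426); max(|x|,|y|,|x±y|/√2) = 3.7071 > 1 ⇒ ∉ W
candidate 3: n = (1, 1, 0, 1) → π⊥ ≈ (+1.0000, +1.4142); max(|x|,|y|,|x±y|/√2) = 1.7071 > 1 ⇒ ∉ W
candidate 4: n = (-1, -1, 3, 2) → π⊥ ≈ (+1.1213, -2.2929); max(|x|,|y|,|x±y|/√2) = 2.4142 > 1 ⇒ ∉ W
candidate 5: n = (-2, -3, -1, -1) → π⊥ ≈ (-0.5858, -1.8284); max(|x|,|y|,|x±y|/√2) = 1.8284 > 1 ⇒ ∉ W
candidate 6: n = (1, -1, -1, 0) → π⊥ ≈ (+1.7071, +0.2929); max(|x|,|y|,|x±y|/√2) = 1.7071 > 1 ⇒ ∉ W
candidate 7: n = (0, 0, 0, 0) → π⊥ ≈ (+0.0000, +0.0000); max(|x|,|y|,|x±y|/√2) = 0.0000 ≤ 1 ⇒ ∈ W
candidate 8: n = (1, 2, 0, 3) → π⊥ ≈ (+1.7071, +3.5355); max(|x|,|y|,|x±y|/√2) = 3.7071 > 1 ⇒ ∉ W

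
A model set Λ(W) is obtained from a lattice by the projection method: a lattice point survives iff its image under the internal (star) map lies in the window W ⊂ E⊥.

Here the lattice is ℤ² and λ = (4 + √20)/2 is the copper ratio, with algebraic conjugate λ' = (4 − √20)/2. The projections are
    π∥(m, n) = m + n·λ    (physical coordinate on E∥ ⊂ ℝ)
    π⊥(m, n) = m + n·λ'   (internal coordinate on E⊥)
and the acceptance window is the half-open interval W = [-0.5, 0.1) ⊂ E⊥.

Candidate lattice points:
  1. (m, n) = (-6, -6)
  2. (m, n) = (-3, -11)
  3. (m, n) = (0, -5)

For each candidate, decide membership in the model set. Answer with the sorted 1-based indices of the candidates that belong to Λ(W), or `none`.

λ' = (4−√20)/2 ≈ -0.23607.
candidate 1: (m,n)=(-6,-6) → π∥ = -6-6·λ ≈ -31.41641, π⊥ = -6-6·λ' ≈ -4.58359 ∉ [-0.5, 0.1) ⇒ out
candidate 2: (m,n)=(-3,-11) → π∥ = -3-11·λ ≈ -49.59675, π⊥ = -3-11·λ' ≈ -0.40325 ∈ [-0.5, 0.1) ⇒ IN Λ
candidate 3: (m,n)=(0,-5) → π∥ = 0-5·λ ≈ -21.18034, π⊥ = 0-5·λ' ≈ 1.18034 ∉ [-0.5, 0.1) ⇒ out

2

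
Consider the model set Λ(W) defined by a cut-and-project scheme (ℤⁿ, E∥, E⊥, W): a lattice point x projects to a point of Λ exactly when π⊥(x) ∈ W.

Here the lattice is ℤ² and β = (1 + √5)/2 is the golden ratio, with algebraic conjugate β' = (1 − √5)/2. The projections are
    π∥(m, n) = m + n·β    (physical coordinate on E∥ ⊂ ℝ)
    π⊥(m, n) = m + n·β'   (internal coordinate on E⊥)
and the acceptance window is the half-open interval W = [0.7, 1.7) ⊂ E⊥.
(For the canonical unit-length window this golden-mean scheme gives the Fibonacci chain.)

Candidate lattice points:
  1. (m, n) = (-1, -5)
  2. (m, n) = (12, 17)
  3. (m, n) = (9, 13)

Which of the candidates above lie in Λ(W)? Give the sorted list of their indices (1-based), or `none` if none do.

2, 3

Numerically β ≈ 1.61803 and β' = −1/β ≈ -0.61803.
#1 (-1,-5): internal coord -1 + (-5)·β' = +2.09017; +2.09017 ∉ [0.7, 1.7) → out
#2 (12,17): internal coord 12 + (17)·β' = +1.49342; +1.49342 ∈ [0.7, 1.7) → IN Λ
#3 (9,13): internal coord 9 + (13)·β' = +0.96556; +0.96556 ∈ [0.7, 1.7) → IN Λ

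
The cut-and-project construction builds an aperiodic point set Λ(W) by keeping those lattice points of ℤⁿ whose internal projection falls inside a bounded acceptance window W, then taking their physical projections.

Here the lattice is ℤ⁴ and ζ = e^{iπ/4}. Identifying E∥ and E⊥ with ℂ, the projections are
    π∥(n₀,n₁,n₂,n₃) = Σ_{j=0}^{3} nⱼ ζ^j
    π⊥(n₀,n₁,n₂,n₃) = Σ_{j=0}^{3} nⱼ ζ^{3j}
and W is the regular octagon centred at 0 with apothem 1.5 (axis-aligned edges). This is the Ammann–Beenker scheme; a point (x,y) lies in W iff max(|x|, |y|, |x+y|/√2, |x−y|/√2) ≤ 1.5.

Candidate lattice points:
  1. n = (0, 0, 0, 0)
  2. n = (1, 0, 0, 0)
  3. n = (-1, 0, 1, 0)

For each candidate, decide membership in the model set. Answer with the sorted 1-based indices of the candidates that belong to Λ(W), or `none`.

1, 2, 3

With ζ = e^{iπ/4} the internal vectors are ζ^0,ζ^3,ζ^6,ζ^9.
#1 (0, 0, 0, 0): internal (0.00000, 0.00000); octagon support 0.00000 vs apothem 1.5 → ∈ W
#2 (1, 0, 0, 0): internal (1.00000, 0.00000); octagon support 1.00000 vs apothem 1.5 → ∈ W
#3 (-1, 0, 1, 0): internal (-1.00000, -1.00000); octagon support 1.41421 vs apothem 1.5 → ∈ W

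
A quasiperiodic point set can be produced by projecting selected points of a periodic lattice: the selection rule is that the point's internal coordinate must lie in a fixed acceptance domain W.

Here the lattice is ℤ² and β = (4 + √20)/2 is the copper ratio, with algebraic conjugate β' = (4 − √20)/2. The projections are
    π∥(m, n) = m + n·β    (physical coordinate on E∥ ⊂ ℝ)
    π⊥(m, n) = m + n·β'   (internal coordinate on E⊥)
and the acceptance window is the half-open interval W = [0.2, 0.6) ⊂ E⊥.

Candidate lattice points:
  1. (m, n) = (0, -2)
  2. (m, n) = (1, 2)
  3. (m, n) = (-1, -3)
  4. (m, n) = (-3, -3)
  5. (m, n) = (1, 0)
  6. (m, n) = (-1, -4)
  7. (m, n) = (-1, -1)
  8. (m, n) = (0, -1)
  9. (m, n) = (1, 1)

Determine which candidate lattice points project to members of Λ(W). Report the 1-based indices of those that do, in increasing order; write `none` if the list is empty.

Compute β' = (4−√20)/2 = -0.23607, so π⊥(m,n) = m -0.23607·n.
[1] lift (0,-2): star map gives 0.47214; window check 0.2 ≤ 0.47214 < 0.6 is true → IN Λ
[2] lift (1,2): star map gives 0.52786; window check 0.2 ≤ 0.52786 < 0.6 is true → IN Λ
[3] lift (-1,-3): star map gives -0.29180; window check 0.2 ≤ -0.29180 < 0.6 is false → out
[4] lift (-3,-3): star map gives -2.29180; window check 0.2 ≤ -2.29180 < 0.6 is false → out
[5] lift (1,0): star map gives 1.00000; window check 0.2 ≤ 1.00000 < 0.6 is false → out
[6] lift (-1,-4): star map gives -0.05573; window check 0.2 ≤ -0.05573 < 0.6 is false → out
[7] lift (-1,-1): star map gives -0.76393; window check 0.2 ≤ -0.76393 < 0.6 is false → out
[8] lift (0,-1): star map gives 0.23607; window check 0.2 ≤ 0.23607 < 0.6 is true → IN Λ
[9] lift (1,1): star map gives 0.76393; window check 0.2 ≤ 0.76393 < 0.6 is false → out

1, 2, 8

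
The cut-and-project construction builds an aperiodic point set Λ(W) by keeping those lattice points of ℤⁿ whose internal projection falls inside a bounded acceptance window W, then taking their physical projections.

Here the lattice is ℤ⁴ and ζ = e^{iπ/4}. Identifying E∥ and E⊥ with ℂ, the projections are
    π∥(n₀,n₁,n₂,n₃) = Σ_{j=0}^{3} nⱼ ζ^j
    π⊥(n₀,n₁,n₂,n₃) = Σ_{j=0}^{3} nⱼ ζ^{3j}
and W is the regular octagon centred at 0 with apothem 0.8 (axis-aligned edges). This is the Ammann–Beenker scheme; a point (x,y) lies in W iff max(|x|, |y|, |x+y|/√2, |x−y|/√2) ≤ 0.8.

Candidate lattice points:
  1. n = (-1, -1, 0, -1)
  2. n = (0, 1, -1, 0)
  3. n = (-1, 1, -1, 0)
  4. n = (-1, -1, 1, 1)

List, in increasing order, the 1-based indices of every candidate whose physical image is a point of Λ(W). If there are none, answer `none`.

none

Internal map: ζ^{3j} for j=0..3 gives (1,0), (−√2/2,√2/2), (0,−1), (√2/2,√2/2).
#1 (-1, -1, 0, -1): internal (-1.0000, -1.4142); octagon support 1.7071 vs apothem 0.8 → ∉ W
#2 (0, 1, -1, 0): internal (-0.7071, 1.7071); octagon support 1.7071 vs apothem 0.8 → ∉ W
#3 (-1, 1, -1, 0): internal (-1.7071, 1.7071); octagon support 2.4142 vs apothem 0.8 → ∉ W
#4 (-1, -1, 1, 1): internal (0.4142, -1.0000); octagon support 1.0000 vs apothem 0.8 → ∉ W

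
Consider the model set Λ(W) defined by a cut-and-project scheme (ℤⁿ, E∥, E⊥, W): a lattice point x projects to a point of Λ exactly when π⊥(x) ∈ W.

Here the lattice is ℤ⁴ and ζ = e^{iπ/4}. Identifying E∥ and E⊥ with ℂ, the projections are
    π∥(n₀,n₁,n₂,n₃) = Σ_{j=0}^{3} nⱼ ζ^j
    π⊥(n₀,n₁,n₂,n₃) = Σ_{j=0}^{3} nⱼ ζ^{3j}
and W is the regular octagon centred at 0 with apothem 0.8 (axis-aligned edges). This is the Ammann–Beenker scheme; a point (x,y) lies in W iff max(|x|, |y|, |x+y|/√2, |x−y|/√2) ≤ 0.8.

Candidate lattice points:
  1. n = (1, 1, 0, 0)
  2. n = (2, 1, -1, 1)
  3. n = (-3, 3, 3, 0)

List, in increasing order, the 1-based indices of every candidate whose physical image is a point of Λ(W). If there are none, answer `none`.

With ζ = e^{iπ/4} the internal vectors are ζ^0,ζ^3,ζ^6,ζ^9.
#1 (1, 1, 0, 0): internal (0.292893, 0.707107); octagon support 0.707107 vs apothem 0.8 → ∈ W
#2 (2, 1, -1, 1): internal (2.000000, 2.414214); octagon support 3.121320 vs apothem 0.8 → ∉ W
#3 (-3, 3, 3, 0): internal (-5.121320, -0.878680); octagon support 5.121320 vs apothem 0.8 → ∉ W

1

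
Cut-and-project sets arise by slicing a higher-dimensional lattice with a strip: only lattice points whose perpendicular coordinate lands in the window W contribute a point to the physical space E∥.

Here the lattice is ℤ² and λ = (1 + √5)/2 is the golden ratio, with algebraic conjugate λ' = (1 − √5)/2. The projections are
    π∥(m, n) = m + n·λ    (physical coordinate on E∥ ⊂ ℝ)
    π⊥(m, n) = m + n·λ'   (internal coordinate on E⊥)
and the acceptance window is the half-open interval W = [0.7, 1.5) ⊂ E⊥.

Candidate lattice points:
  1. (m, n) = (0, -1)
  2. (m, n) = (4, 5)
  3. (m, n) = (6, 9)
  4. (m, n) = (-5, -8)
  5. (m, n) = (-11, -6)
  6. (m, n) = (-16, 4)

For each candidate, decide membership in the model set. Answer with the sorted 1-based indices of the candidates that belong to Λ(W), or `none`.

2

λ' = (1−√5)/2 ≈ -0.6180.
candidate 1: (m,n)=(0,-1) → π∥ = 0-1·λ ≈ -1.6180, π⊥ = 0-1·λ' ≈ 0.6180 ∉ [0.7, 1.5) ⇒ out
candidate 2: (m,n)=(4,5) → π∥ = 4+5·λ ≈ 12.0902, π⊥ = 4+5·λ' ≈ 0.9098 ∈ [0.7, 1.5) ⇒ IN Λ
candidate 3: (m,n)=(6,9) → π∥ = 6+9·λ ≈ 20.5623, π⊥ = 6+9·λ' ≈ 0.4377 ∉ [0.7, 1.5) ⇒ out
candidate 4: (m,n)=(-5,-8) → π∥ = -5-8·λ ≈ -17.9443, π⊥ = -5-8·λ' ≈ -0.0557 ∉ [0.7, 1.5) ⇒ out
candidate 5: (m,n)=(-11,-6) → π∥ = -11-6·λ ≈ -20.7082, π⊥ = -11-6·λ' ≈ -7.2918 ∉ [0.7, 1.5) ⇒ out
candidate 6: (m,n)=(-16,4) → π∥ = -16+4·λ ≈ -9.5279, π⊥ = -16+4·λ' ≈ -18.4721 ∉ [0.7, 1.5) ⇒ out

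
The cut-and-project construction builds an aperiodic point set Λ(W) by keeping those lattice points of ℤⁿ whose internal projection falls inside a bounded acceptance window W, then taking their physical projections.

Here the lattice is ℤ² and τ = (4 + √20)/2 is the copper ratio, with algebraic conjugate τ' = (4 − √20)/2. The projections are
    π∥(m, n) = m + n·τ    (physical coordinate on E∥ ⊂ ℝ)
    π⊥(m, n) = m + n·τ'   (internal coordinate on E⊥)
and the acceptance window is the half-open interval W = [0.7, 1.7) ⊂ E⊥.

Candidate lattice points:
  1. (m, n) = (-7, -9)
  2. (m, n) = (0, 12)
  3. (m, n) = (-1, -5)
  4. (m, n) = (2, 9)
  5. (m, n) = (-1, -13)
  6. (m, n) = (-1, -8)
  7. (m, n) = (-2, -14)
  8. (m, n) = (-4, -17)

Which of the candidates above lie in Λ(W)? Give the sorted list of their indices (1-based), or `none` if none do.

Numerically τ ≈ 4.236068 and τ' = −1/τ ≈ -0.236068.
#1 (-7,-9): internal coord -7 + (-9)·τ' = -4.875388; -4.875388 ∉ [0.7, 1.7) → out
#2 (0,12): internal coord 0 + (12)·τ' = -2.832816; -2.832816 ∉ [0.7, 1.7) → out
#3 (-1,-5): internal coord -1 + (-5)·τ' = +0.180340; +0.180340 ∉ [0.7, 1.7) → out
#4 (2,9): internal coord 2 + (9)·τ' = -0.124612; -0.124612 ∉ [0.7, 1.7) → out
#5 (-1,-13): internal coord -1 + (-13)·τ' = +2.068884; +2.068884 ∉ [0.7, 1.7) → out
#6 (-1,-8): internal coord -1 + (-8)·τ' = +0.888544; +0.888544 ∈ [0.7, 1.7) → IN Λ
#7 (-2,-14): internal coord -2 + (-14)·τ' = +1.304952; +1.304952 ∈ [0.7, 1.7) → IN Λ
#8 (-4,-17): internal coord -4 + (-17)·τ' = +0.013156; +0.013156 ∉ [0.7, 1.7) → out

6, 7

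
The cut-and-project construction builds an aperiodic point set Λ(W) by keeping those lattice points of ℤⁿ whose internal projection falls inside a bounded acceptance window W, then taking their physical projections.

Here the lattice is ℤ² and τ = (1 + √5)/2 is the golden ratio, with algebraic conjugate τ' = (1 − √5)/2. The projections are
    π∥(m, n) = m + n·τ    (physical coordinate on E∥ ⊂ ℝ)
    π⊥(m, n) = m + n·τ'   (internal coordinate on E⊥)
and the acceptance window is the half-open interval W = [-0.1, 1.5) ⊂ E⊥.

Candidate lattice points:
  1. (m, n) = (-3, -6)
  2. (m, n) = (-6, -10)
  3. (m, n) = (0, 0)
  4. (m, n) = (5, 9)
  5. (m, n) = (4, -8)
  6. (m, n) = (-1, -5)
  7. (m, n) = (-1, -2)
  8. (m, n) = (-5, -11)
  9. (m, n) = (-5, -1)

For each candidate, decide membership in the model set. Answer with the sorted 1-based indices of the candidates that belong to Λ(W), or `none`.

Numerically τ ≈ 1.6180 and τ' = −1/τ ≈ -0.6180.
candidate 1: (m,n)=(-3,-6) → π∥ = -3-6·τ ≈ -12.7082, π⊥ = -3-6·τ' ≈ 0.7082 ∈ [-0.1, 1.5) ⇒ IN Λ
candidate 2: (m,n)=(-6,-10) → π∥ = -6-10·τ ≈ -22.1803, π⊥ = -6-10·τ' ≈ 0.1803 ∈ [-0.1, 1.5) ⇒ IN Λ
candidate 3: (m,n)=(0,0) → π∥ = 0+0·τ ≈ 0.0000, π⊥ = 0+0·τ' ≈ 0.0000 ∈ [-0.1, 1.5) ⇒ IN Λ
candidate 4: (m,n)=(5,9) → π∥ = 5+9·τ ≈ 19.5623, π⊥ = 5+9·τ' ≈ -0.5623 ∉ [-0.1, 1.5) ⇒ out
candidate 5: (m,n)=(4,-8) → π∥ = 4-8·τ ≈ -8.9443, π⊥ = 4-8·τ' ≈ 8.9443 ∉ [-0.1, 1.5) ⇒ out
candidate 6: (m,n)=(-1,-5) → π∥ = -1-5·τ ≈ -9.0902, π⊥ = -1-5·τ' ≈ 2.0902 ∉ [-0.1, 1.5) ⇒ out
candidate 7: (m,n)=(-1,-2) → π∥ = -1-2·τ ≈ -4.2361, π⊥ = -1-2·τ' ≈ 0.2361 ∈ [-0.1, 1.5) ⇒ IN Λ
candidate 8: (m,n)=(-5,-11) → π∥ = -5-11·τ ≈ -22.7984, π⊥ = -5-11·τ' ≈ 1.7984 ∉ [-0.1, 1.5) ⇒ out
candidate 9: (m,n)=(-5,-1) → π∥ = -5-1·τ ≈ -6.6180, π⊥ = -5-1·τ' ≈ -4.3820 ∉ [-0.1, 1.5) ⇒ out

1, 2, 3, 7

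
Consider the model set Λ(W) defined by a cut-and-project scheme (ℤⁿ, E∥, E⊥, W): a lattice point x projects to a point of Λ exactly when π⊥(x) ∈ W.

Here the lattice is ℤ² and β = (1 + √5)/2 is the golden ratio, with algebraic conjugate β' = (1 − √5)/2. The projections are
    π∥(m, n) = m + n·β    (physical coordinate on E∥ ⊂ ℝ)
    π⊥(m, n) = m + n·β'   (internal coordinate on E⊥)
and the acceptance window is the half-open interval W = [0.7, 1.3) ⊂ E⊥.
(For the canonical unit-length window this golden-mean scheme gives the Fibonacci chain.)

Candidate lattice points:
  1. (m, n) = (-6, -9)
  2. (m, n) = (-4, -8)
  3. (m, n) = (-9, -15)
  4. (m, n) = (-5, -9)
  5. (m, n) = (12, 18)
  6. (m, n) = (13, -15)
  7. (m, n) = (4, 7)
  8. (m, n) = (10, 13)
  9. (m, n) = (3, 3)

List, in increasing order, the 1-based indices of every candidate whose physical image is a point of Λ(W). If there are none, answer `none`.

Compute β' = (1−√5)/2 = -0.6180, so π⊥(m,n) = m -0.6180·n.
candidate 1: (m,n)=(-6,-9) → π∥ = -6-9·β ≈ -20.5623, π⊥ = -6-9·β' ≈ -0.4377 ∉ [0.7, 1.3) ⇒ out
candidate 2: (m,n)=(-4,-8) → π∥ = -4-8·β ≈ -16.9443, π⊥ = -4-8·β' ≈ 0.9443 ∈ [0.7, 1.3) ⇒ IN Λ
candidate 3: (m,n)=(-9,-15) → π∥ = -9-15·β ≈ -33.2705, π⊥ = -9-15·β' ≈ 0.2705 ∉ [0.7, 1.3) ⇒ out
candidate 4: (m,n)=(-5,-9) → π∥ = -5-9·β ≈ -19.5623, π⊥ = -5-9·β' ≈ 0.5623 ∉ [0.7, 1.3) ⇒ out
candidate 5: (m,n)=(12,18) → π∥ = 12+18·β ≈ 41.1246, π⊥ = 12+18·β' ≈ 0.8754 ∈ [0.7, 1.3) ⇒ IN Λ
candidate 6: (m,n)=(13,-15) → π∥ = 13-15·β ≈ -11.2705, π⊥ = 13-15·β' ≈ 22.2705 ∉ [0.7, 1.3) ⇒ out
candidate 7: (m,n)=(4,7) → π∥ = 4+7·β ≈ 15.3262, π⊥ = 4+7·β' ≈ -0.3262 ∉ [0.7, 1.3) ⇒ out
candidate 8: (m,n)=(10,13) → π∥ = 10+13·β ≈ 31.0344, π⊥ = 10+13·β' ≈ 1.9656 ∉ [0.7, 1.3) ⇒ out
candidate 9: (m,n)=(3,3) → π∥ = 3+3·β ≈ 7.8541, π⊥ = 3+3·β' ≈ 1.1459 ∈ [0.7, 1.3) ⇒ IN Λ

2, 5, 9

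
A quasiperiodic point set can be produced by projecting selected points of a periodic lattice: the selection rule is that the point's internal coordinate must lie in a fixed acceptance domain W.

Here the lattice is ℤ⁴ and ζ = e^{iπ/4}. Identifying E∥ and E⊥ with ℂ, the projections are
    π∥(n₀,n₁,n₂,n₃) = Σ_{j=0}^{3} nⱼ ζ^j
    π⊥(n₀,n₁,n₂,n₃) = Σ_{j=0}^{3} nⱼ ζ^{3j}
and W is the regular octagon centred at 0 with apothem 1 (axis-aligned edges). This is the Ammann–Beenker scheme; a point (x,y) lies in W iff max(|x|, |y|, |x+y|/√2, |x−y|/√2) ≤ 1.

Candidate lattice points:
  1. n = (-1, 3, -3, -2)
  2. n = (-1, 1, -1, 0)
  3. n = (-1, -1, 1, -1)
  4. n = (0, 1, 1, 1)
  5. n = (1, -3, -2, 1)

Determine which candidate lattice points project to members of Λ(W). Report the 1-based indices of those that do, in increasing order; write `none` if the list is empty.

π⊥(n) = n₀ + n₁ζ³ + n₂ζ⁶ + n₃ζ⁹ where ζ = e^{iπ/4}.
candidate 1: n = (-1, 3, -3, -2) → π⊥ ≈ (-4.535534, +3.707107); max(|x|,|y|,|x±y|/√2) = 5.828427 > 1 ⇒ ∉ W
candidate 2: n = (-1, 1, -1, 0) → π⊥ ≈ (-1.707107, +1.707107); max(|x|,|y|,|x±y|/√2) = 2.414214 > 1 ⇒ ∉ W
candidate 3: n = (-1, -1, 1, -1) → π⊥ ≈ (-1.000000, -2.414214); max(|x|,|y|,|x±y|/√2) = 2.414214 > 1 ⇒ ∉ W
candidate 4: n = (0, 1, 1, 1) → π⊥ ≈ (+0.000000, +0.414214); max(|x|,|y|,|x±y|/√2) = 0.414214 ≤ 1 ⇒ ∈ W
candidate 5: n = (1, -3, -2, 1) → π⊥ ≈ (+3.828427, +0.585786); max(|x|,|y|,|x±y|/√2) = 3.828427 > 1 ⇒ ∉ W

4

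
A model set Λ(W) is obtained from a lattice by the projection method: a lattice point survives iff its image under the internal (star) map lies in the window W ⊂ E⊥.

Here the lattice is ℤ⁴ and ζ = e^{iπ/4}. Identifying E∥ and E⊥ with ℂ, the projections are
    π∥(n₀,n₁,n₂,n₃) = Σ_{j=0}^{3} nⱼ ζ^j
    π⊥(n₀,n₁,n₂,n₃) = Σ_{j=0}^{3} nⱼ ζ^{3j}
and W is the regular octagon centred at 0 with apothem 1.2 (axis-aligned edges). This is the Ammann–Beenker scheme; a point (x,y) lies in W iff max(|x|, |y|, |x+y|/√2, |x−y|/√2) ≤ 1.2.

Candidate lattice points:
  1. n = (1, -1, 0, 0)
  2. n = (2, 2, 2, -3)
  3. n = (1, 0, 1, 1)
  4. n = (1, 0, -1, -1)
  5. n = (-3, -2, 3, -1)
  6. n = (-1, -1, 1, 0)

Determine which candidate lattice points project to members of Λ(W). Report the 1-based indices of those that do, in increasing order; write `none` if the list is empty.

4

Internal map: ζ^{3j} for j=0..3 gives (1,0), (−√2/2,√2/2), (0,−1), (√2/2,√2/2).
#1 (1, -1, 0, 0): internal (1.7071, -0.7071); octagon support 1.7071 vs apothem 1.2 → ∉ W
#2 (2, 2, 2, -3): internal (-1.5355, -2.7071); octagon support 3.0000 vs apothem 1.2 → ∉ W
#3 (1, 0, 1, 1): internal (1.7071, -0.2929); octagon support 1.7071 vs apothem 1.2 → ∉ W
#4 (1, 0, -1, -1): internal (0.2929, 0.2929); octagon support 0.4142 vs apothem 1.2 → ∈ W
#5 (-3, -2, 3, -1): internal (-2.2929, -5.1213); octagon support 5.2426 vs apothem 1.2 → ∉ W
#6 (-1, -1, 1, 0): internal (-0.2929, -1.7071); octagon support 1.7071 vs apothem 1.2 → ∉ W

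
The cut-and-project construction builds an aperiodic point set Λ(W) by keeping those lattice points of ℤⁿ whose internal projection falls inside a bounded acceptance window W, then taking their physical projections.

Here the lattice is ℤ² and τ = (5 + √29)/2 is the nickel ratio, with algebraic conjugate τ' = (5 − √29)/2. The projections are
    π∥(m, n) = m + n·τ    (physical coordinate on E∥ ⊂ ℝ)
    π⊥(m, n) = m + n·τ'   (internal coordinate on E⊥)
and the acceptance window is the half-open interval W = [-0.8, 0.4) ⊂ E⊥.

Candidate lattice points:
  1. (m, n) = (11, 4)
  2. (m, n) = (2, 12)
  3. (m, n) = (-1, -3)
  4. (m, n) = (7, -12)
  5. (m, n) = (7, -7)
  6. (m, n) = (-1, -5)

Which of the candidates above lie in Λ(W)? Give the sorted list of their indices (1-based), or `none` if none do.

2, 3, 6

Numerically τ ≈ 5.192582 and τ' = −1/τ ≈ -0.192582.
[1] lift (11,4): star map gives 10.229670; window check -0.8 ≤ 10.229670 < 0.4 is false → out
[2] lift (2,12): star map gives -0.310989; window check -0.8 ≤ -0.310989 < 0.4 is true → IN Λ
[3] lift (-1,-3): star map gives -0.422253; window check -0.8 ≤ -0.422253 < 0.4 is true → IN Λ
[4] lift (7,-12): star map gives 9.310989; window check -0.8 ≤ 9.310989 < 0.4 is false → out
[5] lift (7,-7): star map gives 8.348077; window check -0.8 ≤ 8.348077 < 0.4 is false → out
[6] lift (-1,-5): star map gives -0.037088; window check -0.8 ≤ -0.037088 < 0.4 is true → IN Λ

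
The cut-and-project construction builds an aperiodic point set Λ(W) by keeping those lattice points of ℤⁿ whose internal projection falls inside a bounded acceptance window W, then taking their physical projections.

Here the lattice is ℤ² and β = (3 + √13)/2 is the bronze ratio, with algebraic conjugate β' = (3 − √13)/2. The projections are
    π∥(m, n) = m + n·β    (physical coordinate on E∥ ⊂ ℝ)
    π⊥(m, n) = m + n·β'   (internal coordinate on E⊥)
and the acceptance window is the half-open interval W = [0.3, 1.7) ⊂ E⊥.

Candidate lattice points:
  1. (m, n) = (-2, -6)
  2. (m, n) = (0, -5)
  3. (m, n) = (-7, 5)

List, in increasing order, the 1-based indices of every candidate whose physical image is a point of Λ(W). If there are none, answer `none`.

Compute β' = (3−√13)/2 = -0.302776, so π⊥(m,n) = m -0.302776·n.
[1] lift (-2,-6): star map gives -0.183346; window check 0.3 ≤ -0.183346 < 1.7 is false → out
[2] lift (0,-5): star map gives 1.513878; window check 0.3 ≤ 1.513878 < 1.7 is true → IN Λ
[3] lift (-7,5): star map gives -8.513878; window check 0.3 ≤ -8.513878 < 1.7 is false → out

2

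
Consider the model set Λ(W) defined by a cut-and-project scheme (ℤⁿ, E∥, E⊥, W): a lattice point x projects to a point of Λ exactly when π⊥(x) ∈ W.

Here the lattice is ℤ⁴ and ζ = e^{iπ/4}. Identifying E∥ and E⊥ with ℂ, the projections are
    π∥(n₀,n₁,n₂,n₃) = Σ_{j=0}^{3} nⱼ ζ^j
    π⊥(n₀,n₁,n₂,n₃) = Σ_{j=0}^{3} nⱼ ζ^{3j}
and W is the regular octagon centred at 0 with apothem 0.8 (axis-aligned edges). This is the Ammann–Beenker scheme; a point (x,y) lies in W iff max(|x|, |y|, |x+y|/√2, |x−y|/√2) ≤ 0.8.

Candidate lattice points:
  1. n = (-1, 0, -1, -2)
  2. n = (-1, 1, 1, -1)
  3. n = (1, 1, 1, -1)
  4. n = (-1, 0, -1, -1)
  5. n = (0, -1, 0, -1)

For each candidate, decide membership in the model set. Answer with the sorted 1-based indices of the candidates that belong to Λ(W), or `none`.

π⊥(n) = n₀ + n₁ζ³ + n₂ζ⁶ + n₃ζ⁹ where ζ = e^{iπ/4}.
candidate 1: n = (-1, 0, -1, -2) → π⊥ ≈ (-2.41421, -0.41421); max(|x|,|y|,|x±y|/√2) = 2.41421 > 0.8 ⇒ ∉ W
candidate 2: n = (-1, 1, 1, -1) → π⊥ ≈ (-2.41421, -1.00000); max(|x|,|y|,|x±y|/√2) = 2.41421 > 0.8 ⇒ ∉ W
candidate 3: n = (1, 1, 1, -1) → π⊥ ≈ (-0.41421, -1.00000); max(|x|,|y|,|x±y|/√2) = 1.00000 > 0.8 ⇒ ∉ W
candidate 4: n = (-1, 0, -1, -1) → π⊥ ≈ (-1.70711, +0.29289); max(|x|,|y|,|x±y|/√2) = 1.70711 > 0.8 ⇒ ∉ W
candidate 5: n = (0, -1, 0, -1) → π⊥ ≈ (+0.00000, -1.41421); max(|x|,|y|,|x±y|/√2) = 1.41421 > 0.8 ⇒ ∉ W

none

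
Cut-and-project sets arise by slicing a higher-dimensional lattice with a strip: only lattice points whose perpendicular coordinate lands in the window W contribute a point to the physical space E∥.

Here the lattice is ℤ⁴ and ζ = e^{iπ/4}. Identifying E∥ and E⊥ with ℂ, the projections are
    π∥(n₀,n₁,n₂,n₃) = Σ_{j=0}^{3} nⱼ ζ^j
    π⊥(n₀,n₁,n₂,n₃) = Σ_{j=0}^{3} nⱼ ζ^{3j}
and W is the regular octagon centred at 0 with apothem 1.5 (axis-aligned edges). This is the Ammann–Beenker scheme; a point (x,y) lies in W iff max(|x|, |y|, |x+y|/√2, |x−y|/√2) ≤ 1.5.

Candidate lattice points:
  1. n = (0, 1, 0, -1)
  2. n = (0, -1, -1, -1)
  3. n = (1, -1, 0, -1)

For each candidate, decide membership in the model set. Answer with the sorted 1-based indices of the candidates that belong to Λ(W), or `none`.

Internal map: ζ^{3j} for j=0..3 gives (1,0), (−√2/2,√2/2), (0,−1), (√2/2,√2/2).
candidate 1: n = (0, 1, 0, -1) → π⊥ ≈ (-1.41421, +0.00000); max(|x|,|y|,|x±y|/√2) = 1.41421 ≤ 1.5 ⇒ ∈ W
candidate 2: n = (0, -1, -1, -1) → π⊥ ≈ (+0.00000, -0.41421); max(|x|,|y|,|x±y|/√2) = 0.41421 ≤ 1.5 ⇒ ∈ W
candidate 3: n = (1, -1, 0, -1) → π⊥ ≈ (+1.00000, -1.41421); max(|x|,|y|,|x±y|/√2) = 1.70711 > 1.5 ⇒ ∉ W

1, 2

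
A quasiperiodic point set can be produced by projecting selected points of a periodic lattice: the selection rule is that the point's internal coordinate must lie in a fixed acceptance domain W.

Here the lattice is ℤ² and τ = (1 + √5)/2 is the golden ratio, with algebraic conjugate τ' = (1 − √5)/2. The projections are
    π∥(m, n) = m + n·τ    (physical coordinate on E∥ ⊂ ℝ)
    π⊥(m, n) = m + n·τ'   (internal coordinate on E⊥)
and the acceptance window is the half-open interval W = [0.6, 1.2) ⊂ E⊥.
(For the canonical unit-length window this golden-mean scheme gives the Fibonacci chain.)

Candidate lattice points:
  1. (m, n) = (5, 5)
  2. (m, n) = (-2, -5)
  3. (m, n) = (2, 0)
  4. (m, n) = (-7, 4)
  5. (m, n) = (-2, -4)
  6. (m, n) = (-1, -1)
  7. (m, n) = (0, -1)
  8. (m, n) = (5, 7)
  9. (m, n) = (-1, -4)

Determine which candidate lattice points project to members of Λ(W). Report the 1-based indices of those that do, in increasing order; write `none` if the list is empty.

2, 7, 8

Numerically τ ≈ 1.6180 and τ' = −1/τ ≈ -0.6180.
#1 (5,5): internal coord 5 + (5)·τ' = +1.9098; +1.9098 ∉ [0.6, 1.2) → out
#2 (-2,-5): internal coord -2 + (-5)·τ' = +1.0902; +1.0902 ∈ [0.6, 1.2) → IN Λ
#3 (2,0): internal coord 2 + (0)·τ' = +2.0000; +2.0000 ∉ [0.6, 1.2) → out
#4 (-7,4): internal coord -7 + (4)·τ' = -9.4721; -9.4721 ∉ [0.6, 1.2) → out
#5 (-2,-4): internal coord -2 + (-4)·τ' = +0.4721; +0.4721 ∉ [0.6, 1.2) → out
#6 (-1,-1): internal coord -1 + (-1)·τ' = -0.3820; -0.3820 ∉ [0.6, 1.2) → out
#7 (0,-1): internal coord 0 + (-1)·τ' = +0.6180; +0.6180 ∈ [0.6, 1.2) → IN Λ
#8 (5,7): internal coord 5 + (7)·τ' = +0.6738; +0.6738 ∈ [0.6, 1.2) → IN Λ
#9 (-1,-4): internal coord -1 + (-4)·τ' = +1.4721; +1.4721 ∉ [0.6, 1.2) → out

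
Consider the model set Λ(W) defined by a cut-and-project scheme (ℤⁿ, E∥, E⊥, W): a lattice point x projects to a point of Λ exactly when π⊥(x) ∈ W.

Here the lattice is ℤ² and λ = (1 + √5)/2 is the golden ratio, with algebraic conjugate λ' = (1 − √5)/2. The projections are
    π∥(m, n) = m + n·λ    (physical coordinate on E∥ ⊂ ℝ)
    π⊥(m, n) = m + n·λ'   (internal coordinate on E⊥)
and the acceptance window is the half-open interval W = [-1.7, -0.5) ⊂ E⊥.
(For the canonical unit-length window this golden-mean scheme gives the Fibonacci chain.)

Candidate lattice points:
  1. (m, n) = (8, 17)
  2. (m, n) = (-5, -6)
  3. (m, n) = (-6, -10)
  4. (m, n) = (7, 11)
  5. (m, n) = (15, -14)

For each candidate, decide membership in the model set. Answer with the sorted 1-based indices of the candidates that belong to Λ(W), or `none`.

2

Numerically λ ≈ 1.618034 and λ' = −1/λ ≈ -0.618034.
candidate 1: (m,n)=(8,17) → π∥ = 8+17·λ ≈ 35.506578, π⊥ = 8+17·λ' ≈ -2.506578 ∉ [-1.7, -0.5) ⇒ out
candidate 2: (m,n)=(-5,-6) → π∥ = -5-6·λ ≈ -14.708204, π⊥ = -5-6·λ' ≈ -1.291796 ∈ [-1.7, -0.5) ⇒ IN Λ
candidate 3: (m,n)=(-6,-10) → π∥ = -6-10·λ ≈ -22.180340, π⊥ = -6-10·λ' ≈ 0.180340 ∉ [-1.7, -0.5) ⇒ out
candidate 4: (m,n)=(7,11) → π∥ = 7+11·λ ≈ 24.798374, π⊥ = 7+11·λ' ≈ 0.201626 ∉ [-1.7, -0.5) ⇒ out
candidate 5: (m,n)=(15,-14) → π∥ = 15-14·λ ≈ -7.652476, π⊥ = 15-14·λ' ≈ 23.652476 ∉ [-1.7, -0.5) ⇒ out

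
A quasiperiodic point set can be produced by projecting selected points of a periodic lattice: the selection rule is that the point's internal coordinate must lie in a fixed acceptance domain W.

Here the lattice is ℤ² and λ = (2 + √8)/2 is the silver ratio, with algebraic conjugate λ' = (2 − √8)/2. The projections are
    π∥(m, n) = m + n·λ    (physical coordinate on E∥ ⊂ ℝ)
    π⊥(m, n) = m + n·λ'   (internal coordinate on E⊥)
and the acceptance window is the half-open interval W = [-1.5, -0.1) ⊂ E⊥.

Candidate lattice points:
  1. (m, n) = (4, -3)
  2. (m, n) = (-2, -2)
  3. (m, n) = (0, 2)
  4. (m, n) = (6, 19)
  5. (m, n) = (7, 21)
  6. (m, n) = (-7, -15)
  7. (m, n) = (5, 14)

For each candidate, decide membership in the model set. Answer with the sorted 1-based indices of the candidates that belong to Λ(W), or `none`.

Numerically λ ≈ 2.41421 and λ' = −1/λ ≈ -0.41421.
#1 (4,-3): internal coord 4 + (-3)·λ' = +5.24264; +5.24264 ∉ [-1.5, -0.1) → out
#2 (-2,-2): internal coord -2 + (-2)·λ' = -1.17157; -1.17157 ∈ [-1.5, -0.1) → IN Λ
#3 (0,2): internal coord 0 + (2)·λ' = -0.82843; -0.82843 ∈ [-1.5, -0.1) → IN Λ
#4 (6,19): internal coord 6 + (19)·λ' = -1.87006; -1.87006 ∉ [-1.5, -0.1) → out
#5 (7,21): internal coord 7 + (21)·λ' = -1.69848; -1.69848 ∉ [-1.5, -0.1) → out
#6 (-7,-15): internal coord -7 + (-15)·λ' = -0.78680; -0.78680 ∈ [-1.5, -0.1) → IN Λ
#7 (5,14): internal coord 5 + (14)·λ' = -0.79899; -0.79899 ∈ [-1.5, -0.1) → IN Λ

2, 3, 6, 7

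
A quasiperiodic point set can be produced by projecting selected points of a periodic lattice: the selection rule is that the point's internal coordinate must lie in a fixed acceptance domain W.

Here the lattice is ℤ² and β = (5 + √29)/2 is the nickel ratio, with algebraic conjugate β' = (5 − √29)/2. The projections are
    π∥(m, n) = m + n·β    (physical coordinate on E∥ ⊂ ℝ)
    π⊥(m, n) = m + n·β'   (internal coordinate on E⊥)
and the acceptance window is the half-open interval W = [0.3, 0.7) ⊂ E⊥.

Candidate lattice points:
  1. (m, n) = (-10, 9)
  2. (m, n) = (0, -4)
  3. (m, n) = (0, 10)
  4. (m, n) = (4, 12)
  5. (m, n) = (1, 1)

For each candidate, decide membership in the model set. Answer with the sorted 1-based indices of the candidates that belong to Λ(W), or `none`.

Compute β' = (5−√29)/2 = -0.192582, so π⊥(m,n) = m -0.192582·n.
candidate 1: (m,n)=(-10,9) → π∥ = -10+9·β ≈ 36.733242, π⊥ = -10+9·β' ≈ -11.733242 ∉ [0.3, 0.7) ⇒ out
candidate 2: (m,n)=(0,-4) → π∥ = 0-4·β ≈ -20.770330, π⊥ = 0-4·β' ≈ 0.770330 ∉ [0.3, 0.7) ⇒ out
candidate 3: (m,n)=(0,10) → π∥ = 0+10·β ≈ 51.925824, π⊥ = 0+10·β' ≈ -1.925824 ∉ [0.3, 0.7) ⇒ out
candidate 4: (m,n)=(4,12) → π∥ = 4+12·β ≈ 66.310989, π⊥ = 4+12·β' ≈ 1.689011 ∉ [0.3, 0.7) ⇒ out
candidate 5: (m,n)=(1,1) → π∥ = 1+1·β ≈ 6.192582, π⊥ = 1+1·β' ≈ 0.807418 ∉ [0.3, 0.7) ⇒ out

none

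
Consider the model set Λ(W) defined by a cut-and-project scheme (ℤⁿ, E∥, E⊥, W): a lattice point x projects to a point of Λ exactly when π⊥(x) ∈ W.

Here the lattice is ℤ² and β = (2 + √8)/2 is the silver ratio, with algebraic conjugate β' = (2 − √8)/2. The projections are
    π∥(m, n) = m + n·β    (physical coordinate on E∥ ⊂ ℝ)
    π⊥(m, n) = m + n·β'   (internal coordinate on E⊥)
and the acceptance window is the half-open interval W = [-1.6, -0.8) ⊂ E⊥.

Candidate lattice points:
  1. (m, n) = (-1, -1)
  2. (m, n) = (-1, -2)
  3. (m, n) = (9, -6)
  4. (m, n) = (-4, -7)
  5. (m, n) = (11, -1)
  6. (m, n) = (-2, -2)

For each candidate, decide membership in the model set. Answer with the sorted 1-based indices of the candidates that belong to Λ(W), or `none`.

4, 6

β' = (2−√8)/2 ≈ -0.414214.
[1] lift (-1,-1): star map gives -0.585786; window check -1.6 ≤ -0.585786 < -0.8 is false → out
[2] lift (-1,-2): star map gives -0.171573; window check -1.6 ≤ -0.171573 < -0.8 is false → out
[3] lift (9,-6): star map gives 11.485281; window check -1.6 ≤ 11.485281 < -0.8 is false → out
[4] lift (-4,-7): star map gives -1.100505; window check -1.6 ≤ -1.100505 < -0.8 is true → IN Λ
[5] lift (11,-1): star map gives 11.414214; window check -1.6 ≤ 11.414214 < -0.8 is false → out
[6] lift (-2,-2): star map gives -1.171573; window check -1.6 ≤ -1.171573 < -0.8 is true → IN Λ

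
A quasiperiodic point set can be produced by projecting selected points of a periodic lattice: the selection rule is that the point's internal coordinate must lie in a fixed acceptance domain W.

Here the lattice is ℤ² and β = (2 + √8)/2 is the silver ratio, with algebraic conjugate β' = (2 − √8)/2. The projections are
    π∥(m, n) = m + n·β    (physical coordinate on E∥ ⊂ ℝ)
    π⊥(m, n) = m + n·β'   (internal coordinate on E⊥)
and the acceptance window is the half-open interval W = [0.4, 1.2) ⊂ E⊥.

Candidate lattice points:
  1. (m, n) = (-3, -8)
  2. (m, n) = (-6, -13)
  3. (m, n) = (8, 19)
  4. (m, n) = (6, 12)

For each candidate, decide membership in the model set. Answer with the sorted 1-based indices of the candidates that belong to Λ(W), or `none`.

4

Numerically β ≈ 2.41421 and β' = −1/β ≈ -0.41421.
[1] lift (-3,-8): star map gives 0.31371; window check 0.4 ≤ 0.31371 < 1.2 is false → out
[2] lift (-6,-13): star map gives -0.61522; window check 0.4 ≤ -0.61522 < 1.2 is false → out
[3] lift (8,19): star map gives 0.12994; window check 0.4 ≤ 0.12994 < 1.2 is false → out
[4] lift (6,12): star map gives 1.02944; window check 0.4 ≤ 1.02944 < 1.2 is true → IN Λ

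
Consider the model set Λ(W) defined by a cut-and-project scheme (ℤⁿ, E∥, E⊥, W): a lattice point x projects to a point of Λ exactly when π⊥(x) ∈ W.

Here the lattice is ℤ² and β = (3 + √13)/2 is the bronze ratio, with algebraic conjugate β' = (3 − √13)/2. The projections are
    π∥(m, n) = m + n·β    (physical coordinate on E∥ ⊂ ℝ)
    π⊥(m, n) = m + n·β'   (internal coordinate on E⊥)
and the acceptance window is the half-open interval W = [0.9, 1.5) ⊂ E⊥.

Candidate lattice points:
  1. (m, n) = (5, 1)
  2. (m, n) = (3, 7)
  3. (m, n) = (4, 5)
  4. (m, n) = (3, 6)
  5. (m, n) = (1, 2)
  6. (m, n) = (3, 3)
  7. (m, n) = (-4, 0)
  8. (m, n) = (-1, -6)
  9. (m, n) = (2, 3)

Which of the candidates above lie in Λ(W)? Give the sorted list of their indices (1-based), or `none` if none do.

4, 9

β' = (3−√13)/2 ≈ -0.3028.
candidate 1: (m,n)=(5,1) → π∥ = 5+1·β ≈ 8.3028, π⊥ = 5+1·β' ≈ 4.6972 ∉ [0.9, 1.5) ⇒ out
candidate 2: (m,n)=(3,7) → π∥ = 3+7·β ≈ 26.1194, π⊥ = 3+7·β' ≈ 0.8806 ∉ [0.9, 1.5) ⇒ out
candidate 3: (m,n)=(4,5) → π∥ = 4+5·β ≈ 20.5139, π⊥ = 4+5·β' ≈ 2.4861 ∉ [0.9, 1.5) ⇒ out
candidate 4: (m,n)=(3,6) → π∥ = 3+6·β ≈ 22.8167, π⊥ = 3+6·β' ≈ 1.1833 ∈ [0.9, 1.5) ⇒ IN Λ
candidate 5: (m,n)=(1,2) → π∥ = 1+2·β ≈ 7.6056, π⊥ = 1+2·β' ≈ 0.3944 ∉ [0.9, 1.5) ⇒ out
candidate 6: (m,n)=(3,3) → π∥ = 3+3·β ≈ 12.9083, π⊥ = 3+3·β' ≈ 2.0917 ∉ [0.9, 1.5) ⇒ out
candidate 7: (m,n)=(-4,0) → π∥ = -4+0·β ≈ -4.0000, π⊥ = -4+0·β' ≈ -4.0000 ∉ [0.9, 1.5) ⇒ out
candidate 8: (m,n)=(-1,-6) → π∥ = -1-6·β ≈ -20.8167, π⊥ = -1-6·β' ≈ 0.8167 ∉ [0.9, 1.5) ⇒ out
candidate 9: (m,n)=(2,3) → π∥ = 2+3·β ≈ 11.9083, π⊥ = 2+3·β' ≈ 1.0917 ∈ [0.9, 1.5) ⇒ IN Λ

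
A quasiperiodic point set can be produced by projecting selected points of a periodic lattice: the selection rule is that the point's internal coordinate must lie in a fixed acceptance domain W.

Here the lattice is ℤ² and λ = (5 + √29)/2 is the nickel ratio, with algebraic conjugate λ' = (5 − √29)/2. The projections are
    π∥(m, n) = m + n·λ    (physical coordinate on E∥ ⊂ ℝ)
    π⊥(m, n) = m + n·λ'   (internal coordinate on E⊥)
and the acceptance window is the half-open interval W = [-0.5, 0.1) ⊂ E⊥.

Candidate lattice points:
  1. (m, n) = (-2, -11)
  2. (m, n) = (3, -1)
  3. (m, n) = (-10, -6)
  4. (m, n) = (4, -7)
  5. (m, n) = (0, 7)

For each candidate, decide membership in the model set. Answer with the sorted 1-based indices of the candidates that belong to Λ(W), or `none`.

none

Compute λ' = (5−√29)/2 = -0.19258, so π⊥(m,n) = m -0.19258·n.
[1] lift (-2,-11): star map gives 0.11841; window check -0.5 ≤ 0.11841 < 0.1 is false → out
[2] lift (3,-1): star map gives 3.19258; window check -0.5 ≤ 3.19258 < 0.1 is false → out
[3] lift (-10,-6): star map gives -8.84451; window check -0.5 ≤ -8.84451 < 0.1 is false → out
[4] lift (4,-7): star map gives 5.34808; window check -0.5 ≤ 5.34808 < 0.1 is false → out
[5] lift (0,7): star map gives -1.34808; window check -0.5 ≤ -1.34808 < 0.1 is false → out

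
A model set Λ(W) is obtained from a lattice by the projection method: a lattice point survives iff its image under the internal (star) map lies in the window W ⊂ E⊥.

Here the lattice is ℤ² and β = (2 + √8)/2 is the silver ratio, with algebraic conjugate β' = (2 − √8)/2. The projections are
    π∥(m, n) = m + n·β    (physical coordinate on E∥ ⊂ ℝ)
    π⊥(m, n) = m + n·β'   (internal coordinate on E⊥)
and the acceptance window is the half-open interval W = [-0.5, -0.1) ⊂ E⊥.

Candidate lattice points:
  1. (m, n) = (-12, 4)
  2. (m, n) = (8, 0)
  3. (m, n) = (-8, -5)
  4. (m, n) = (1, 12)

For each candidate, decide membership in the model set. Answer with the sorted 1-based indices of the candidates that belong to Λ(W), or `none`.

Numerically β ≈ 2.414214 and β' = −1/β ≈ -0.414214.
#1 (-12,4): internal coord -12 + (4)·β' = -13.656854; -13.656854 ∉ [-0.5, -0.1) → out
#2 (8,0): internal coord 8 + (0)·β' = +8.000000; +8.000000 ∉ [-0.5, -0.1) → out
#3 (-8,-5): internal coord -8 + (-5)·β' = -5.928932; -5.928932 ∉ [-0.5, -0.1) → out
#4 (1,12): internal coord 1 + (12)·β' = -3.970563; -3.970563 ∉ [-0.5, -0.1) → out

none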